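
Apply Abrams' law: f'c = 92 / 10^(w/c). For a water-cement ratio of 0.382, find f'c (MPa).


f'c = 92 / 10^0.382
= 92 / 2.41
= 38.18 MPa

38.18


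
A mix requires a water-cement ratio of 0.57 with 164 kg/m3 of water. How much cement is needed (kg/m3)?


Cement = water / (w/c)
= 164 / 0.57
= 287.7 kg/m3

287.7


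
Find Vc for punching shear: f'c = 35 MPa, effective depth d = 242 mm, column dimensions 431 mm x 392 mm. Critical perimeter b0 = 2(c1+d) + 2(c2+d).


b0 = 2*(431 + 242) + 2*(392 + 242) = 2614 mm
Vc = 0.33 * sqrt(35) * 2614 * 242 / 1000
= 1235.01 kN

1235.01


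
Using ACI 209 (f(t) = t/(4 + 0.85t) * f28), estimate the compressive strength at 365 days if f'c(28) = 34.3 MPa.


f(365) = 365 / (4 + 0.85 * 365) * 34.3
= 365 / 314.25 * 34.3
= 39.84 MPa

39.84


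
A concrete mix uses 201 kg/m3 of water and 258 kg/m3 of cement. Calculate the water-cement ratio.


w/c = water / cement
w/c = 201 / 258 = 0.779

0.779


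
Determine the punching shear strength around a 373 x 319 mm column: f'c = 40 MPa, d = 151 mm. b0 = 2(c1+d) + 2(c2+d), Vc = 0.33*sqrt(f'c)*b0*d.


b0 = 2*(373 + 151) + 2*(319 + 151) = 1988 mm
Vc = 0.33 * sqrt(40) * 1988 * 151 / 1000
= 626.52 kN

626.52


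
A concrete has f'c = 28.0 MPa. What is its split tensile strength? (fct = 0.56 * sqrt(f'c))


fct = 0.56 * sqrt(28.0)
= 0.56 * 5.292
= 2.963 MPa

2.963


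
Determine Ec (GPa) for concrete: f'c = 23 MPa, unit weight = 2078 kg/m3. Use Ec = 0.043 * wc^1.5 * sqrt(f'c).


Ec = 0.043 * 2078^1.5 * sqrt(23) / 1000
= 19.53 GPa

19.53


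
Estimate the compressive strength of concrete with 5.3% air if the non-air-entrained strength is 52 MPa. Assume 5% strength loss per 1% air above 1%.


Strength loss = (5.3 - 1) * 5 = 21.5%
f'c = 52 * (1 - 21.5/100)
= 40.82 MPa

40.82


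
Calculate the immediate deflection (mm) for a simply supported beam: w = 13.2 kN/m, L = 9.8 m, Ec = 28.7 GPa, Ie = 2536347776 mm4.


Convert: L = 9.8 m = 9800 mm, Ec = 28.7 GPa = 28700 MPa
delta = 5 * 13.2 * 9800^4 / (384 * 28700 * 2536347776)
= 21.78 mm

21.78


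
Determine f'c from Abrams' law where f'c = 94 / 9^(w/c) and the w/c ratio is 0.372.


f'c = 94 / 9^0.372
= 94 / 2.265
= 41.51 MPa

41.51


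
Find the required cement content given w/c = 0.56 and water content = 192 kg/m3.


Cement = water / (w/c)
= 192 / 0.56
= 342.9 kg/m3

342.9


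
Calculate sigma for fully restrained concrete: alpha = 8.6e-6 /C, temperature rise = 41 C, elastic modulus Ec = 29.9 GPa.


sigma = alpha * dT * Ec
= 8.6e-6 * 41 * 29.9 * 1000
= 10.543 MPa

10.543


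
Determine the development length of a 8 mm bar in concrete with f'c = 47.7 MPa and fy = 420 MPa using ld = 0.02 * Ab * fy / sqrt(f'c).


Ab = pi * 8^2 / 4 = 50.265 mm2
ld = 0.02 * 50.265 * 420 / sqrt(47.7)
= 61.1 mm

61.1


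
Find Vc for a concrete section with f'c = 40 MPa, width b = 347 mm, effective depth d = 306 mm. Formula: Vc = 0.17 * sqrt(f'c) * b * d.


Vc = 0.17 * sqrt(40) * 347 * 306 / 1000
= 114.16 kN

114.16


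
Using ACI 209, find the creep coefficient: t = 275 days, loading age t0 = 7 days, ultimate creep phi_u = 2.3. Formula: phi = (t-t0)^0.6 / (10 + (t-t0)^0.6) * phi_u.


dt = 275 - 7 = 268
phi = 268^0.6 / (10 + 268^0.6) * 2.3
= 1.705

1.705


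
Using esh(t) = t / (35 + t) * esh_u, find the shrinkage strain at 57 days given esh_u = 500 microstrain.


esh(57) = 57 / (35 + 57) * 500
= 57 / 92 * 500
= 309.8 microstrain

309.8


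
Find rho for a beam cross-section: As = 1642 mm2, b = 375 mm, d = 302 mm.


rho = As / (b * d)
= 1642 / (375 * 302)
= 0.0145

0.0145


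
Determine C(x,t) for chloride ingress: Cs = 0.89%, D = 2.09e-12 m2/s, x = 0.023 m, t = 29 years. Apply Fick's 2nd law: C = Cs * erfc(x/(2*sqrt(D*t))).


t_seconds = 29 * 365.25 * 24 * 3600 = 915170400.0 s
arg = 0.023 / (2 * sqrt(2.09e-12 * 915170400.0))
= 0.263
erfc(0.263) = 0.71
C = 0.89 * 0.71 = 0.6319%

0.6319


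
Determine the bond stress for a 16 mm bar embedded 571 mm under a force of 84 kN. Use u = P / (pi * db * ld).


u = P / (pi * db * ld)
= 84 * 1000 / (pi * 16 * 571)
= 2.927 MPa

2.927


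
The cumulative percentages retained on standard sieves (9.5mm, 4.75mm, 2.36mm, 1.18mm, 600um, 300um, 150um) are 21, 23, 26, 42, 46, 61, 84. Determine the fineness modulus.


FM = sum(cumulative % retained) / 100
= 303 / 100
= 3.03

3.03


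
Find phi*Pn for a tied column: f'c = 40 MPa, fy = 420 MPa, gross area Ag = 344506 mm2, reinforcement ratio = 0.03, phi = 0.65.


Ast = rho * Ag = 0.03 * 344506 = 10335.18 mm2
phi*Pn = 0.65 * 0.80 * (0.85 * 40 * (344506 - 10335.18) + 420 * 10335.18) / 1000
= 8165.34 kN

8165.34


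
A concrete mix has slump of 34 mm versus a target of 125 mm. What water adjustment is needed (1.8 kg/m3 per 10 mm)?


Difference = 125 - 34 = 91 mm
Water adjustment = 91 * 1.8 / 10 = 16.4 kg/m3

16.4


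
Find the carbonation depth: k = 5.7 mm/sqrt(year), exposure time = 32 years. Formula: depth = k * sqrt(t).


depth = k * sqrt(t)
= 5.7 * sqrt(32)
= 32.24 mm

32.24


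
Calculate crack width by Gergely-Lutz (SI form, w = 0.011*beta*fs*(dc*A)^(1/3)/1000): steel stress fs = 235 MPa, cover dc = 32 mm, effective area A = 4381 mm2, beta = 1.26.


w = 0.011 * beta * fs * (dc * A)^(1/3) / 1000
= 0.011 * 1.26 * 235 * (32 * 4381)^(1/3) / 1000
= 0.169 mm

0.169


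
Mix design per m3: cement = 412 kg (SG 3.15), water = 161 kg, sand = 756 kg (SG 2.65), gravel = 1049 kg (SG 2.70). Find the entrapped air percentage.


Vol cement = 412 / (3.15 * 1000) = 0.130794 m3
Vol water = 161 / 1000 = 0.161 m3
Vol sand = 756 / (2.65 * 1000) = 0.285283 m3
Vol gravel = 1049 / (2.70 * 1000) = 0.388519 m3
Total solid + water volume = 0.965595 m3
Air = (1 - 0.965595) * 100 = 3.44%

3.44


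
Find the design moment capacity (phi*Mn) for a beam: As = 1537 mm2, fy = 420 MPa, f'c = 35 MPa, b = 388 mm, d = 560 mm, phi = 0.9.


a = As * fy / (0.85 * f'c * b)
= 1537 * 420 / (0.85 * 35 * 388)
= 55.9248 mm
Mn = As * fy * (d - a/2) / 10^6
= 343.4516 kN-m
phi*Mn = 0.9 * 343.4516 = 309.11 kN-m

309.11


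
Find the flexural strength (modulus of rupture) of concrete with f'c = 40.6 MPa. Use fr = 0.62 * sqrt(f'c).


fr = 0.62 * sqrt(40.6)
= 3.951 MPa

3.951


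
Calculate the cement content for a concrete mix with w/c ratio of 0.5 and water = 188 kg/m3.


Cement = water / (w/c)
= 188 / 0.5
= 376.0 kg/m3

376.0


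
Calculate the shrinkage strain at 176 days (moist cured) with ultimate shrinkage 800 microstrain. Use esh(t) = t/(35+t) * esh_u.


esh(176) = 176 / (35 + 176) * 800
= 176 / 211 * 800
= 667.3 microstrain

667.3


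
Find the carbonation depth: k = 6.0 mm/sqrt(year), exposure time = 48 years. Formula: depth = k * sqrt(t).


depth = k * sqrt(t)
= 6.0 * sqrt(48)
= 41.57 mm

41.57


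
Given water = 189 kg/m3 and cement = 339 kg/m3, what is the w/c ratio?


w/c = water / cement
w/c = 189 / 339 = 0.558

0.558


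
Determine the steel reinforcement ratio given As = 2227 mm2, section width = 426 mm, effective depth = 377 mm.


rho = As / (b * d)
= 2227 / (426 * 377)
= 0.0139

0.0139


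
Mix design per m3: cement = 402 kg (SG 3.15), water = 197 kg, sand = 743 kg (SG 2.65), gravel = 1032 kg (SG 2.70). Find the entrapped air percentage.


Vol cement = 402 / (3.15 * 1000) = 0.127619 m3
Vol water = 197 / 1000 = 0.197 m3
Vol sand = 743 / (2.65 * 1000) = 0.280377 m3
Vol gravel = 1032 / (2.70 * 1000) = 0.382222 m3
Total solid + water volume = 0.987219 m3
Air = (1 - 0.987219) * 100 = 1.28%

1.28


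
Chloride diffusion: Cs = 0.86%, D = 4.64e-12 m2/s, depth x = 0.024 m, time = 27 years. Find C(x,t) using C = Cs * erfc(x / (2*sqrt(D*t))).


t_seconds = 27 * 365.25 * 24 * 3600 = 852055200.0 s
arg = 0.024 / (2 * sqrt(4.64e-12 * 852055200.0))
= 0.1908
erfc(0.1908) = 0.7872
C = 0.86 * 0.7872 = 0.677%

0.677


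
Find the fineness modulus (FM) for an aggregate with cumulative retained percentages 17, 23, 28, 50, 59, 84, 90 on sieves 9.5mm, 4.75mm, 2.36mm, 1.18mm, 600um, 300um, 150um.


FM = sum(cumulative % retained) / 100
= 351 / 100
= 3.51

3.51


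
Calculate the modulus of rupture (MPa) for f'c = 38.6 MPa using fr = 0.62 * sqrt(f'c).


fr = 0.62 * sqrt(38.6)
= 3.852 MPa

3.852


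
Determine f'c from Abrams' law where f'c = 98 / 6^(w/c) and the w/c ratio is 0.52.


f'c = 98 / 6^0.52
= 98 / 2.539
= 38.6 MPa

38.6


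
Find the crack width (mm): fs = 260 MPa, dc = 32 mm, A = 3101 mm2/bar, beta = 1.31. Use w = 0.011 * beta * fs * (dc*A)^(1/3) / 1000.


w = 0.011 * beta * fs * (dc * A)^(1/3) / 1000
= 0.011 * 1.31 * 260 * (32 * 3101)^(1/3) / 1000
= 0.173 mm

0.173


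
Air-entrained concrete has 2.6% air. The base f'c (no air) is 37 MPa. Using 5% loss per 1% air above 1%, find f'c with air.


Strength loss = (2.6 - 1) * 5 = 8.0%
f'c = 37 * (1 - 8.0/100)
= 34.04 MPa

34.04


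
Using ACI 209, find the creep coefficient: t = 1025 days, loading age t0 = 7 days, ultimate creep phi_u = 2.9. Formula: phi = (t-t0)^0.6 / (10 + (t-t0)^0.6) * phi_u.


dt = 1025 - 7 = 1018
phi = 1018^0.6 / (10 + 1018^0.6) * 2.9
= 2.507

2.507


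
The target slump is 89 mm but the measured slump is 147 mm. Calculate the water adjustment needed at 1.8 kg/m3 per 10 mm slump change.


Difference = 89 - 147 = -58 mm
Water adjustment = -58 * 1.8 / 10 = -10.4 kg/m3

-10.4


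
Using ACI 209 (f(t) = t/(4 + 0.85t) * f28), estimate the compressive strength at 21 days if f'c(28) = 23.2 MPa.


f(21) = 21 / (4 + 0.85 * 21) * 23.2
= 21 / 21.85 * 23.2
= 22.3 MPa

22.3


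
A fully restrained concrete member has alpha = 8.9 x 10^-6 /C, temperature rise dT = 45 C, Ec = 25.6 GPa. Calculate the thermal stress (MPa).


sigma = alpha * dT * Ec
= 8.9e-6 * 45 * 25.6 * 1000
= 10.253 MPa

10.253


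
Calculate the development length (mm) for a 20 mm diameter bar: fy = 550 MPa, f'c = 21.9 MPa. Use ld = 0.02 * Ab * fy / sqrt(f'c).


Ab = pi * 20^2 / 4 = 314.159 mm2
ld = 0.02 * 314.159 * 550 / sqrt(21.9)
= 738.4 mm

738.4


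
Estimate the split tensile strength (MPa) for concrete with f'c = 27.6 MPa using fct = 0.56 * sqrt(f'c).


fct = 0.56 * sqrt(27.6)
= 0.56 * 5.254
= 2.942 MPa

2.942


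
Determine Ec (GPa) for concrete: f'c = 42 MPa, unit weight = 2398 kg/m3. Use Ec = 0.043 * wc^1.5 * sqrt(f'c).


Ec = 0.043 * 2398^1.5 * sqrt(42) / 1000
= 32.72 GPa

32.72


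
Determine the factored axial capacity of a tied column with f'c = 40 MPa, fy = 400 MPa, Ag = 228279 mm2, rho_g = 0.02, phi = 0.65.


Ast = rho * Ag = 0.02 * 228279 = 4565.58 mm2
phi*Pn = 0.65 * 0.80 * (0.85 * 40 * (228279 - 4565.58) + 400 * 4565.58) / 1000
= 4904.89 kN

4904.89


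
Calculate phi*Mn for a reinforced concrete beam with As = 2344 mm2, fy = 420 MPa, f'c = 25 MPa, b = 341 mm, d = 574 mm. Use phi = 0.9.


a = As * fy / (0.85 * f'c * b)
= 2344 * 420 / (0.85 * 25 * 341)
= 135.8606 mm
Mn = As * fy * (d - a/2) / 10^6
= 498.2155 kN-m
phi*Mn = 0.9 * 498.2155 = 448.39 kN-m

448.39


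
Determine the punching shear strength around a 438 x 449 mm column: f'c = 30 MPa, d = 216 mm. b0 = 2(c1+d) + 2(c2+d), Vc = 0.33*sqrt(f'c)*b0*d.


b0 = 2*(438 + 216) + 2*(449 + 216) = 2638 mm
Vc = 0.33 * sqrt(30) * 2638 * 216 / 1000
= 1029.92 kN

1029.92


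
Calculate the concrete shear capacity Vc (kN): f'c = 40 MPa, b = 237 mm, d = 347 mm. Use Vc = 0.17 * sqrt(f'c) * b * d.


Vc = 0.17 * sqrt(40) * 237 * 347 / 1000
= 88.42 kN

88.42


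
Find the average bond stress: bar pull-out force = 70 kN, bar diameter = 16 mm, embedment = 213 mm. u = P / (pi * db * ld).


u = P / (pi * db * ld)
= 70 * 1000 / (pi * 16 * 213)
= 6.538 MPa

6.538


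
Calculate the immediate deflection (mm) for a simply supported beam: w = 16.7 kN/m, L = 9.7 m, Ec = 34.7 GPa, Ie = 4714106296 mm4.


Convert: L = 9.7 m = 9700 mm, Ec = 34.7 GPa = 34700 MPa
delta = 5 * 16.7 * 9700^4 / (384 * 34700 * 4714106296)
= 11.77 mm

11.77


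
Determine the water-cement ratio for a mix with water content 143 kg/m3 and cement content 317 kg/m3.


w/c = water / cement
w/c = 143 / 317 = 0.451

0.451


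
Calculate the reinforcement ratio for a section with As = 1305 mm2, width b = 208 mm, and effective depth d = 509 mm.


rho = As / (b * d)
= 1305 / (208 * 509)
= 0.0123

0.0123


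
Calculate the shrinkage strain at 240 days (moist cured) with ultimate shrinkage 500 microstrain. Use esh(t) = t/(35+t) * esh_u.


esh(240) = 240 / (35 + 240) * 500
= 240 / 275 * 500
= 436.4 microstrain

436.4


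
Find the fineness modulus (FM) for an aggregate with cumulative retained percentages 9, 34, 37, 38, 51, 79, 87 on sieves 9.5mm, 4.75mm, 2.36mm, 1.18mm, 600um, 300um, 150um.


FM = sum(cumulative % retained) / 100
= 335 / 100
= 3.35

3.35


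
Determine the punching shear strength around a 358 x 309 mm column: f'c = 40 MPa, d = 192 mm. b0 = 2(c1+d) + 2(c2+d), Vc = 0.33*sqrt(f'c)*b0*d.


b0 = 2*(358 + 192) + 2*(309 + 192) = 2102 mm
Vc = 0.33 * sqrt(40) * 2102 * 192 / 1000
= 842.32 kN

842.32


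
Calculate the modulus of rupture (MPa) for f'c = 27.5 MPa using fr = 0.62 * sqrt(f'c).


fr = 0.62 * sqrt(27.5)
= 3.251 MPa

3.251


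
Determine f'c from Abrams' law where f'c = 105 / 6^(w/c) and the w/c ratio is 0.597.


f'c = 105 / 6^0.597
= 105 / 2.914
= 36.03 MPa

36.03


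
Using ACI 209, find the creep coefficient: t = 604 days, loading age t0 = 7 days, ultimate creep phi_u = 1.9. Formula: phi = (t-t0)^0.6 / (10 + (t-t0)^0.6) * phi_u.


dt = 604 - 7 = 597
phi = 597^0.6 / (10 + 597^0.6) * 1.9
= 1.563

1.563


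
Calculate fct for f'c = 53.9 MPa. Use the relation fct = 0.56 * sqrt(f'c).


fct = 0.56 * sqrt(53.9)
= 0.56 * 7.342
= 4.111 MPa

4.111


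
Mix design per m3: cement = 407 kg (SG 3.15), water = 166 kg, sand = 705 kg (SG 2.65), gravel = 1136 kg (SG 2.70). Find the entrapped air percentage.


Vol cement = 407 / (3.15 * 1000) = 0.129206 m3
Vol water = 166 / 1000 = 0.166 m3
Vol sand = 705 / (2.65 * 1000) = 0.266038 m3
Vol gravel = 1136 / (2.70 * 1000) = 0.420741 m3
Total solid + water volume = 0.981985 m3
Air = (1 - 0.981985) * 100 = 1.8%

1.8


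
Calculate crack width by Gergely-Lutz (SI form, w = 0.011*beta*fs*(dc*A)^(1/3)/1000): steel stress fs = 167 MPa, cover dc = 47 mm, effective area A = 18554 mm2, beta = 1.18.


w = 0.011 * beta * fs * (dc * A)^(1/3) / 1000
= 0.011 * 1.18 * 167 * (47 * 18554)^(1/3) / 1000
= 0.207 mm

0.207


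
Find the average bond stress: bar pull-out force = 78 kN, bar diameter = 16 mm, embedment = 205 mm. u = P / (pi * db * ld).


u = P / (pi * db * ld)
= 78 * 1000 / (pi * 16 * 205)
= 7.57 MPa

7.57


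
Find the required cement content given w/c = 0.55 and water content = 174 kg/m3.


Cement = water / (w/c)
= 174 / 0.55
= 316.4 kg/m3

316.4


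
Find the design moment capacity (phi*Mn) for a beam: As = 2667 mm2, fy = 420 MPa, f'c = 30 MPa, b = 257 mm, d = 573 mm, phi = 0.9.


a = As * fy / (0.85 * f'c * b)
= 2667 * 420 / (0.85 * 30 * 257)
= 170.9224 mm
Mn = As * fy * (d - a/2) / 10^6
= 546.1117 kN-m
phi*Mn = 0.9 * 546.1117 = 491.5 kN-m

491.5


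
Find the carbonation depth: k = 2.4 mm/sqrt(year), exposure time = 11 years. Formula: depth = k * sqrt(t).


depth = k * sqrt(t)
= 2.4 * sqrt(11)
= 7.96 mm

7.96


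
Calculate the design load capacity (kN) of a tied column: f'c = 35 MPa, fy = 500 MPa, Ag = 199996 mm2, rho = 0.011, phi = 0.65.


Ast = rho * Ag = 0.011 * 199996 = 2199.956 mm2
phi*Pn = 0.65 * 0.80 * (0.85 * 35 * (199996 - 2199.956) + 500 * 2199.956) / 1000
= 3631.89 kN

3631.89


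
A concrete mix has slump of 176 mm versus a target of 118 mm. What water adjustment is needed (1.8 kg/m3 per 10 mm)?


Difference = 118 - 176 = -58 mm
Water adjustment = -58 * 1.8 / 10 = -10.4 kg/m3

-10.4


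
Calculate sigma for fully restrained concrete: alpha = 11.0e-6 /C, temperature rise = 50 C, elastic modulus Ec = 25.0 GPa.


sigma = alpha * dT * Ec
= 11.0e-6 * 50 * 25.0 * 1000
= 13.75 MPa

13.75


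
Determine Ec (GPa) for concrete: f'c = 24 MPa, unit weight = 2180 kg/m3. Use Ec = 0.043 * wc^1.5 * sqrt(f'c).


Ec = 0.043 * 2180^1.5 * sqrt(24) / 1000
= 21.44 GPa

21.44


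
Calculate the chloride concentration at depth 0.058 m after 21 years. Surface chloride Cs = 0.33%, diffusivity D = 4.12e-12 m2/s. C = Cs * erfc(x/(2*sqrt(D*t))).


t_seconds = 21 * 365.25 * 24 * 3600 = 662709600.0 s
arg = 0.058 / (2 * sqrt(4.12e-12 * 662709600.0))
= 0.555
erfc(0.555) = 0.4325
C = 0.33 * 0.4325 = 0.1427%

0.1427


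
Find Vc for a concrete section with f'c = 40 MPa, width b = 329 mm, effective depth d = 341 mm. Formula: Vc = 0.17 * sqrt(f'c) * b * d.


Vc = 0.17 * sqrt(40) * 329 * 341 / 1000
= 120.62 kN

120.62


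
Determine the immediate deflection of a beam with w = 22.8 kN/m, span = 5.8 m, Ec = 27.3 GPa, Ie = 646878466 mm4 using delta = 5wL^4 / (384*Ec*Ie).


Convert: L = 5.8 m = 5800 mm, Ec = 27.3 GPa = 27300 MPa
delta = 5 * 22.8 * 5800^4 / (384 * 27300 * 646878466)
= 19.02 mm

19.02


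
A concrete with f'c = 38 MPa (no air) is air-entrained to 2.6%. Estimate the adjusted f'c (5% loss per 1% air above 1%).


Strength loss = (2.6 - 1) * 5 = 8.0%
f'c = 38 * (1 - 8.0/100)
= 34.96 MPa

34.96


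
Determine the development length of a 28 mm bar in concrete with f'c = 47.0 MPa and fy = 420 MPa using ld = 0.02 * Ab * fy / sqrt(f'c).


Ab = pi * 28^2 / 4 = 615.752 mm2
ld = 0.02 * 615.752 * 420 / sqrt(47.0)
= 754.5 mm

754.5


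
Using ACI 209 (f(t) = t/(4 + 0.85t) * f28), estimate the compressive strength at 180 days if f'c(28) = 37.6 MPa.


f(180) = 180 / (4 + 0.85 * 180) * 37.6
= 180 / 157.0 * 37.6
= 43.11 MPa

43.11


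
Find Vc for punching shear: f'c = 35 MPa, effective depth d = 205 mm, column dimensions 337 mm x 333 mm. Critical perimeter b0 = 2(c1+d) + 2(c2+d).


b0 = 2*(337 + 205) + 2*(333 + 205) = 2160 mm
Vc = 0.33 * sqrt(35) * 2160 * 205 / 1000
= 864.48 kN

864.48


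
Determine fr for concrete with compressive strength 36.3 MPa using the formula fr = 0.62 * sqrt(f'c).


fr = 0.62 * sqrt(36.3)
= 3.735 MPa

3.735


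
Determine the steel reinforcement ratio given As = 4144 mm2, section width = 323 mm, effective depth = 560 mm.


rho = As / (b * d)
= 4144 / (323 * 560)
= 0.0229

0.0229


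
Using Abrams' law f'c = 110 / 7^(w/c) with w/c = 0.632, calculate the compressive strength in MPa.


f'c = 110 / 7^0.632
= 110 / 3.421
= 32.16 MPa

32.16


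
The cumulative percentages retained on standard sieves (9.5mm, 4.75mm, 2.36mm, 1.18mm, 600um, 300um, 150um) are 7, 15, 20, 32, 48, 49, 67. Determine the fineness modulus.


FM = sum(cumulative % retained) / 100
= 238 / 100
= 2.38

2.38


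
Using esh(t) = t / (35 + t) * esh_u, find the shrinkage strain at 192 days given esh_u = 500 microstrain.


esh(192) = 192 / (35 + 192) * 500
= 192 / 227 * 500
= 422.9 microstrain

422.9


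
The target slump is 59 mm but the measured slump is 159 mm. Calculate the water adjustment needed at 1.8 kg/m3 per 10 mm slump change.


Difference = 59 - 159 = -100 mm
Water adjustment = -100 * 1.8 / 10 = -18.0 kg/m3

-18.0


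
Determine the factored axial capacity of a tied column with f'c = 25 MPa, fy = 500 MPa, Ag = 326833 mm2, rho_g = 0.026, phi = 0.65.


Ast = rho * Ag = 0.026 * 326833 = 8497.658 mm2
phi*Pn = 0.65 * 0.80 * (0.85 * 25 * (326833 - 8497.658) + 500 * 8497.658) / 1000
= 5727.0 kN

5727.0


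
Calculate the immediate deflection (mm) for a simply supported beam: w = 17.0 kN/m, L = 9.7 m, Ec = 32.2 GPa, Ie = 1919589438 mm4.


Convert: L = 9.7 m = 9700 mm, Ec = 32.2 GPa = 32200 MPa
delta = 5 * 17.0 * 9700^4 / (384 * 32200 * 1919589438)
= 31.7 mm

31.7


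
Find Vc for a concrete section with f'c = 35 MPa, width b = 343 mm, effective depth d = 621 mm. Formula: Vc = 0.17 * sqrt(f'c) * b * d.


Vc = 0.17 * sqrt(35) * 343 * 621 / 1000
= 214.22 kN

214.22


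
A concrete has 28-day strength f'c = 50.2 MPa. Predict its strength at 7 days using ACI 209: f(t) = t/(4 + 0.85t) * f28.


f(7) = 7 / (4 + 0.85 * 7) * 50.2
= 7 / 9.95 * 50.2
= 35.32 MPa

35.32


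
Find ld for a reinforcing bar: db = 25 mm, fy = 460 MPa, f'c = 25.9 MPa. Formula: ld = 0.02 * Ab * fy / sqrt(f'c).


Ab = pi * 25^2 / 4 = 490.874 mm2
ld = 0.02 * 490.874 * 460 / sqrt(25.9)
= 887.4 mm

887.4


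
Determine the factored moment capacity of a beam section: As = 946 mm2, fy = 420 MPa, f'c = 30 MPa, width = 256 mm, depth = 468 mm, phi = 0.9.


a = As * fy / (0.85 * f'c * b)
= 946 * 420 / (0.85 * 30 * 256)
= 60.864 mm
Mn = As * fy * (d - a/2) / 10^6
= 173.8545 kN-m
phi*Mn = 0.9 * 173.8545 = 156.47 kN-m

156.47


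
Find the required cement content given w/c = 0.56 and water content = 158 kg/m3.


Cement = water / (w/c)
= 158 / 0.56
= 282.1 kg/m3

282.1


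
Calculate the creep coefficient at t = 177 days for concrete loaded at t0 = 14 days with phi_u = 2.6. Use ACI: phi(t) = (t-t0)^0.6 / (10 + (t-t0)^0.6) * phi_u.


dt = 177 - 14 = 163
phi = 163^0.6 / (10 + 163^0.6) * 2.6
= 1.768

1.768


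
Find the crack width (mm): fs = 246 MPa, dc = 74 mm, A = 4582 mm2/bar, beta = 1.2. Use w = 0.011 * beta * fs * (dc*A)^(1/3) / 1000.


w = 0.011 * beta * fs * (dc * A)^(1/3) / 1000
= 0.011 * 1.2 * 246 * (74 * 4582)^(1/3) / 1000
= 0.226 mm

0.226


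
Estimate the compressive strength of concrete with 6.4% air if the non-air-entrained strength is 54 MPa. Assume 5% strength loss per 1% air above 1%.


Strength loss = (6.4 - 1) * 5 = 27.0%
f'c = 54 * (1 - 27.0/100)
= 39.42 MPa

39.42


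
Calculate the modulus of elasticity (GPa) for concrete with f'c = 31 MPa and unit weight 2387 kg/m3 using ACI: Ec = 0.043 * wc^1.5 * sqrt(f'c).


Ec = 0.043 * 2387^1.5 * sqrt(31) / 1000
= 27.92 GPa

27.92


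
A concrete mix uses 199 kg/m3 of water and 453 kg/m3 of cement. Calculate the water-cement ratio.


w/c = water / cement
w/c = 199 / 453 = 0.439

0.439


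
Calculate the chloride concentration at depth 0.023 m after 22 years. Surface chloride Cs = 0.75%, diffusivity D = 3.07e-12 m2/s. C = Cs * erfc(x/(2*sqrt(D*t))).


t_seconds = 22 * 365.25 * 24 * 3600 = 694267200.0 s
arg = 0.023 / (2 * sqrt(3.07e-12 * 694267200.0))
= 0.2491
erfc(0.2491) = 0.7246
C = 0.75 * 0.7246 = 0.5435%

0.5435


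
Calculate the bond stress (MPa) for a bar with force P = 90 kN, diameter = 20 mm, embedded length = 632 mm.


u = P / (pi * db * ld)
= 90 * 1000 / (pi * 20 * 632)
= 2.266 MPa

2.266


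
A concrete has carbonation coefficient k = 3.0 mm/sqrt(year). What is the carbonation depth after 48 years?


depth = k * sqrt(t)
= 3.0 * sqrt(48)
= 20.78 mm

20.78


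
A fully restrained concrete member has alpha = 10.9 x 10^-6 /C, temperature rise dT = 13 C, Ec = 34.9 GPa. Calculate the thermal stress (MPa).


sigma = alpha * dT * Ec
= 10.9e-6 * 13 * 34.9 * 1000
= 4.945 MPa

4.945


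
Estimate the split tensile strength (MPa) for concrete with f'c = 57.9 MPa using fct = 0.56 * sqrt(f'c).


fct = 0.56 * sqrt(57.9)
= 0.56 * 7.609
= 4.261 MPa

4.261


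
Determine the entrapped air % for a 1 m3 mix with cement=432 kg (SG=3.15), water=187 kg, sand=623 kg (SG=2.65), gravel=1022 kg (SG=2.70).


Vol cement = 432 / (3.15 * 1000) = 0.137143 m3
Vol water = 187 / 1000 = 0.187 m3
Vol sand = 623 / (2.65 * 1000) = 0.235094 m3
Vol gravel = 1022 / (2.70 * 1000) = 0.378519 m3
Total solid + water volume = 0.937756 m3
Air = (1 - 0.937756) * 100 = 6.22%

6.22


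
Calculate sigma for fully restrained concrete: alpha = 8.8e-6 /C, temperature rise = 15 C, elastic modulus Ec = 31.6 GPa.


sigma = alpha * dT * Ec
= 8.8e-6 * 15 * 31.6 * 1000
= 4.171 MPa

4.171


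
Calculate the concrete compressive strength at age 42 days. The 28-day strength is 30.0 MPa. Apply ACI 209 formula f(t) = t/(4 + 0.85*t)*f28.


f(42) = 42 / (4 + 0.85 * 42) * 30.0
= 42 / 39.7 * 30.0
= 31.74 MPa

31.74


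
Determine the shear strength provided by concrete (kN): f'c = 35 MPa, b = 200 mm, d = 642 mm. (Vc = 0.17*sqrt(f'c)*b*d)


Vc = 0.17 * sqrt(35) * 200 * 642 / 1000
= 129.14 kN

129.14


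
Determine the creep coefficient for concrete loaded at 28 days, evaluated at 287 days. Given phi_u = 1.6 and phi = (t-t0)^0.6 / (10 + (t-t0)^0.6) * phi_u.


dt = 287 - 28 = 259
phi = 259^0.6 / (10 + 259^0.6) * 1.6
= 1.18

1.18


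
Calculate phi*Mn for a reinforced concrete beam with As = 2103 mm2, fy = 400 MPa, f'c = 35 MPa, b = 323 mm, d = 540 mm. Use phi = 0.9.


a = As * fy / (0.85 * f'c * b)
= 2103 * 400 / (0.85 * 35 * 323)
= 87.5407 mm
Mn = As * fy * (d - a/2) / 10^6
= 417.4284 kN-m
phi*Mn = 0.9 * 417.4284 = 375.69 kN-m

375.69


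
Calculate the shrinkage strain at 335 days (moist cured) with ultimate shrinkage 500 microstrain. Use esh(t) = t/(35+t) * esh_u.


esh(335) = 335 / (35 + 335) * 500
= 335 / 370 * 500
= 452.7 microstrain

452.7


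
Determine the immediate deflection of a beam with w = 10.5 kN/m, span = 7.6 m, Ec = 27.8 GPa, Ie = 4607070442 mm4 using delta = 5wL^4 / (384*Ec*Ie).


Convert: L = 7.6 m = 7600 mm, Ec = 27.8 GPa = 27800 MPa
delta = 5 * 10.5 * 7600^4 / (384 * 27800 * 4607070442)
= 3.56 mm

3.56


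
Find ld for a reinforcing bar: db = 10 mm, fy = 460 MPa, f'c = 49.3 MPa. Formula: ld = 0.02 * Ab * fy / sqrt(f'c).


Ab = pi * 10^2 / 4 = 78.54 mm2
ld = 0.02 * 78.54 * 460 / sqrt(49.3)
= 102.9 mm

102.9


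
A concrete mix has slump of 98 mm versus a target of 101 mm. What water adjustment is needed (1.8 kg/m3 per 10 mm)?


Difference = 101 - 98 = 3 mm
Water adjustment = 3 * 1.8 / 10 = 0.5 kg/m3

0.5


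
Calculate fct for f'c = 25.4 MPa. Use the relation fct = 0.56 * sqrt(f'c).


fct = 0.56 * sqrt(25.4)
= 0.56 * 5.04
= 2.822 MPa

2.822


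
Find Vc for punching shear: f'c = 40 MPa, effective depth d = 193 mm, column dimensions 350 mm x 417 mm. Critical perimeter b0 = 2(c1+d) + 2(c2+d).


b0 = 2*(350 + 193) + 2*(417 + 193) = 2306 mm
Vc = 0.33 * sqrt(40) * 2306 * 193 / 1000
= 928.88 kN

928.88


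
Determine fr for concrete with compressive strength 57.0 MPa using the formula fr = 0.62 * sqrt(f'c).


fr = 0.62 * sqrt(57.0)
= 4.681 MPa

4.681


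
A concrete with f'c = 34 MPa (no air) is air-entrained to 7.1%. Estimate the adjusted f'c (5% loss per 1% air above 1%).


Strength loss = (7.1 - 1) * 5 = 30.5%
f'c = 34 * (1 - 30.5/100)
= 23.63 MPa

23.63


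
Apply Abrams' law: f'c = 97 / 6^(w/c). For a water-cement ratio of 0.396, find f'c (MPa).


f'c = 97 / 6^0.396
= 97 / 2.033
= 47.71 MPa

47.71


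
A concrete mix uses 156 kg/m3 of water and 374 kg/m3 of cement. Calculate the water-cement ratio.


w/c = water / cement
w/c = 156 / 374 = 0.417

0.417


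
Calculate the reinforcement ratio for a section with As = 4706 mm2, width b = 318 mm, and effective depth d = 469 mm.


rho = As / (b * d)
= 4706 / (318 * 469)
= 0.0316

0.0316


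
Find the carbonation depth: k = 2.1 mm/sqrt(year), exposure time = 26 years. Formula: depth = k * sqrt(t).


depth = k * sqrt(t)
= 2.1 * sqrt(26)
= 10.71 mm

10.71


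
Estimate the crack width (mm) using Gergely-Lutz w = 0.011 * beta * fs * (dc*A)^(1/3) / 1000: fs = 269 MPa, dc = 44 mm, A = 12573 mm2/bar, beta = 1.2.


w = 0.011 * beta * fs * (dc * A)^(1/3) / 1000
= 0.011 * 1.2 * 269 * (44 * 12573)^(1/3) / 1000
= 0.291 mm

0.291


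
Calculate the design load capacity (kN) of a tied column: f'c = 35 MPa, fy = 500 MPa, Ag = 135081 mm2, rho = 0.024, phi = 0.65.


Ast = rho * Ag = 0.024 * 135081 = 3241.944 mm2
phi*Pn = 0.65 * 0.80 * (0.85 * 35 * (135081 - 3241.944) + 500 * 3241.944) / 1000
= 2882.46 kN

2882.46


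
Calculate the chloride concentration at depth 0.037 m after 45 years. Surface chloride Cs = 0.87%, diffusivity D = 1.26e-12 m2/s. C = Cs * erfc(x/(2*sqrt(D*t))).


t_seconds = 45 * 365.25 * 24 * 3600 = 1420092000.0 s
arg = 0.037 / (2 * sqrt(1.26e-12 * 1420092000.0))
= 0.4373
erfc(0.4373) = 0.5362
C = 0.87 * 0.5362 = 0.4665%

0.4665


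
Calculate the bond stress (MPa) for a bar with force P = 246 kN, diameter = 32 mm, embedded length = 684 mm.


u = P / (pi * db * ld)
= 246 * 1000 / (pi * 32 * 684)
= 3.577 MPa

3.577


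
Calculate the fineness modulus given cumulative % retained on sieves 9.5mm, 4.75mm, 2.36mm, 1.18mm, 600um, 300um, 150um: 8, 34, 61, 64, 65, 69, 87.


FM = sum(cumulative % retained) / 100
= 388 / 100
= 3.88

3.88


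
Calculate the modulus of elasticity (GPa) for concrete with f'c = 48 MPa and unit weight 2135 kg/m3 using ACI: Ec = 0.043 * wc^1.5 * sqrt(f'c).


Ec = 0.043 * 2135^1.5 * sqrt(48) / 1000
= 29.39 GPa

29.39


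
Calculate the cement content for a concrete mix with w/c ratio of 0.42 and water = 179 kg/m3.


Cement = water / (w/c)
= 179 / 0.42
= 426.2 kg/m3

426.2


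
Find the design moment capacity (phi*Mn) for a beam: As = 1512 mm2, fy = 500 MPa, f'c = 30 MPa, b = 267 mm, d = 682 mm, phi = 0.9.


a = As * fy / (0.85 * f'c * b)
= 1512 * 500 / (0.85 * 30 * 267)
= 111.0377 mm
Mn = As * fy * (d - a/2) / 10^6
= 473.6198 kN-m
phi*Mn = 0.9 * 473.6198 = 426.26 kN-m

426.26


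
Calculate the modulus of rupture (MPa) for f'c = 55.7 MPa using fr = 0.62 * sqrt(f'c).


fr = 0.62 * sqrt(55.7)
= 4.627 MPa

4.627


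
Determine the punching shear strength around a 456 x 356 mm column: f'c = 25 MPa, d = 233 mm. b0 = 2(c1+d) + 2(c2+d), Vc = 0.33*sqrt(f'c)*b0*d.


b0 = 2*(456 + 233) + 2*(356 + 233) = 2556 mm
Vc = 0.33 * sqrt(25) * 2556 * 233 / 1000
= 982.65 kN

982.65


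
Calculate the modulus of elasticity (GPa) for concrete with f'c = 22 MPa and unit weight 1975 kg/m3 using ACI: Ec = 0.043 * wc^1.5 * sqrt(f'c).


Ec = 0.043 * 1975^1.5 * sqrt(22) / 1000
= 17.7 GPa

17.7


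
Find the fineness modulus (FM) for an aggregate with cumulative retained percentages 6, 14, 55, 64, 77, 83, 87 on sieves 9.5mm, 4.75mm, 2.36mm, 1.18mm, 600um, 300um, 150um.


FM = sum(cumulative % retained) / 100
= 386 / 100
= 3.86

3.86


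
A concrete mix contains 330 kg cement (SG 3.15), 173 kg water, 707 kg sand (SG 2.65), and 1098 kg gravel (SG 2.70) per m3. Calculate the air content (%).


Vol cement = 330 / (3.15 * 1000) = 0.104762 m3
Vol water = 173 / 1000 = 0.173 m3
Vol sand = 707 / (2.65 * 1000) = 0.266792 m3
Vol gravel = 1098 / (2.70 * 1000) = 0.406667 m3
Total solid + water volume = 0.951221 m3
Air = (1 - 0.951221) * 100 = 4.88%

4.88


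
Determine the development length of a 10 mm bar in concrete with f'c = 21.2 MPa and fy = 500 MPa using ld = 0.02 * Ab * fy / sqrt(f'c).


Ab = pi * 10^2 / 4 = 78.54 mm2
ld = 0.02 * 78.54 * 500 / sqrt(21.2)
= 170.6 mm

170.6


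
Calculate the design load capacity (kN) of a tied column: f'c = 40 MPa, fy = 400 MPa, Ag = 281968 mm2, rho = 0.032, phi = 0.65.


Ast = rho * Ag = 0.032 * 281968 = 9022.976 mm2
phi*Pn = 0.65 * 0.80 * (0.85 * 40 * (281968 - 9022.976) + 400 * 9022.976) / 1000
= 6702.45 kN

6702.45


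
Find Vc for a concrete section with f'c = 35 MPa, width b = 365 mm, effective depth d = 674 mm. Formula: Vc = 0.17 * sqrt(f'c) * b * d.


Vc = 0.17 * sqrt(35) * 365 * 674 / 1000
= 247.42 kN

247.42


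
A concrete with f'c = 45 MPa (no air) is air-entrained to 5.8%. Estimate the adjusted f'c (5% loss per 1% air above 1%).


Strength loss = (5.8 - 1) * 5 = 24.0%
f'c = 45 * (1 - 24.0/100)
= 34.2 MPa

34.2


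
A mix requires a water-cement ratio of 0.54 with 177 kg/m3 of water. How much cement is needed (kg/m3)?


Cement = water / (w/c)
= 177 / 0.54
= 327.8 kg/m3

327.8


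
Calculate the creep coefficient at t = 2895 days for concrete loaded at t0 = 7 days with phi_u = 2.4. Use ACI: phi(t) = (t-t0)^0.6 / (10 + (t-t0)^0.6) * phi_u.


dt = 2895 - 7 = 2888
phi = 2888^0.6 / (10 + 2888^0.6) * 2.4
= 2.214

2.214


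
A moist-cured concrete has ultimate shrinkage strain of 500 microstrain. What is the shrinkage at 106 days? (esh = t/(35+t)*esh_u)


esh(106) = 106 / (35 + 106) * 500
= 106 / 141 * 500
= 375.9 microstrain

375.9


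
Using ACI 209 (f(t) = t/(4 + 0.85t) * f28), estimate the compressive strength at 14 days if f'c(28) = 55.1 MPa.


f(14) = 14 / (4 + 0.85 * 14) * 55.1
= 14 / 15.9 * 55.1
= 48.52 MPa

48.52


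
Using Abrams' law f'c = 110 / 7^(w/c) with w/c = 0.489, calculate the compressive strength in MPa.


f'c = 110 / 7^0.489
= 110 / 2.59
= 42.48 MPa

42.48


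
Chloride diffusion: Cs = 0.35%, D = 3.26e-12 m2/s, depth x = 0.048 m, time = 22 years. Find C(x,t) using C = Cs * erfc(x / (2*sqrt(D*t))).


t_seconds = 22 * 365.25 * 24 * 3600 = 694267200.0 s
arg = 0.048 / (2 * sqrt(3.26e-12 * 694267200.0))
= 0.5045
erfc(0.5045) = 0.4756
C = 0.35 * 0.4756 = 0.1665%

0.1665


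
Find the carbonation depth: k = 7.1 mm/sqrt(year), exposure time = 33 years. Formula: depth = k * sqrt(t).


depth = k * sqrt(t)
= 7.1 * sqrt(33)
= 40.79 mm

40.79


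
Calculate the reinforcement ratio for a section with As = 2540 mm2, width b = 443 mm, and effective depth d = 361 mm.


rho = As / (b * d)
= 2540 / (443 * 361)
= 0.0159

0.0159


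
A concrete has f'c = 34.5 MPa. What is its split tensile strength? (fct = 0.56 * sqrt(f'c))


fct = 0.56 * sqrt(34.5)
= 0.56 * 5.874
= 3.289 MPa

3.289


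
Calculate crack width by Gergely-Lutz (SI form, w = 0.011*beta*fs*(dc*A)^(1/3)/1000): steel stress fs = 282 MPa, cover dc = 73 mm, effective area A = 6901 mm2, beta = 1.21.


w = 0.011 * beta * fs * (dc * A)^(1/3) / 1000
= 0.011 * 1.21 * 282 * (73 * 6901)^(1/3) / 1000
= 0.299 mm

0.299


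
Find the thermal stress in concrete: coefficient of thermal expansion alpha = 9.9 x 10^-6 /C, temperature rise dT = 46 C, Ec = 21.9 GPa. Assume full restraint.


sigma = alpha * dT * Ec
= 9.9e-6 * 46 * 21.9 * 1000
= 9.973 MPa

9.973


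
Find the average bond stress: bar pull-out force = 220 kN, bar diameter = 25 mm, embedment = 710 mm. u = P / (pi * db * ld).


u = P / (pi * db * ld)
= 220 * 1000 / (pi * 25 * 710)
= 3.945 MPa

3.945


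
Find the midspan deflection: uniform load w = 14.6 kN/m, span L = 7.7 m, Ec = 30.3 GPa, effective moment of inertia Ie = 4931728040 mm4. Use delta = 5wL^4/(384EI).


Convert: L = 7.7 m = 7700 mm, Ec = 30.3 GPa = 30300 MPa
delta = 5 * 14.6 * 7700^4 / (384 * 30300 * 4931728040)
= 4.47 mm

4.47


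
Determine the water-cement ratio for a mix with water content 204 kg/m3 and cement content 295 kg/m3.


w/c = water / cement
w/c = 204 / 295 = 0.692

0.692


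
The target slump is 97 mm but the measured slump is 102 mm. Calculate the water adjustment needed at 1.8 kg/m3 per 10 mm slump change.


Difference = 97 - 102 = -5 mm
Water adjustment = -5 * 1.8 / 10 = -0.9 kg/m3

-0.9


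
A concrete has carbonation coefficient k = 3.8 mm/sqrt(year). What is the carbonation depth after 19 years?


depth = k * sqrt(t)
= 3.8 * sqrt(19)
= 16.56 mm

16.56


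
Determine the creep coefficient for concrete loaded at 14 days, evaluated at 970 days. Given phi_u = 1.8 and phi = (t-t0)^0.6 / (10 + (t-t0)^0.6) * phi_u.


dt = 970 - 14 = 956
phi = 956^0.6 / (10 + 956^0.6) * 1.8
= 1.548

1.548


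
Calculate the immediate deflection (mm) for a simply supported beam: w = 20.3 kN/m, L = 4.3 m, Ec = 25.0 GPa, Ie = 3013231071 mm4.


Convert: L = 4.3 m = 4300 mm, Ec = 25.0 GPa = 25000 MPa
delta = 5 * 20.3 * 4300^4 / (384 * 25000 * 3013231071)
= 1.2 mm

1.2


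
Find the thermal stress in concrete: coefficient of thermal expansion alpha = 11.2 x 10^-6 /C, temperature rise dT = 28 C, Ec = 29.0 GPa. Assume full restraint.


sigma = alpha * dT * Ec
= 11.2e-6 * 28 * 29.0 * 1000
= 9.094 MPa

9.094


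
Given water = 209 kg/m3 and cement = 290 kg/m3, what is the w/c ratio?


w/c = water / cement
w/c = 209 / 290 = 0.721

0.721


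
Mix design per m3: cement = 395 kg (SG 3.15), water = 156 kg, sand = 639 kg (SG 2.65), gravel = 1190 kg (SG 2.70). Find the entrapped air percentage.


Vol cement = 395 / (3.15 * 1000) = 0.125397 m3
Vol water = 156 / 1000 = 0.156 m3
Vol sand = 639 / (2.65 * 1000) = 0.241132 m3
Vol gravel = 1190 / (2.70 * 1000) = 0.440741 m3
Total solid + water volume = 0.96327 m3
Air = (1 - 0.96327) * 100 = 3.67%

3.67


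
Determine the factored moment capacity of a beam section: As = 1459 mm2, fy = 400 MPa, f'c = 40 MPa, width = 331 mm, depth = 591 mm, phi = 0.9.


a = As * fy / (0.85 * f'c * b)
= 1459 * 400 / (0.85 * 40 * 331)
= 51.8571 mm
Mn = As * fy * (d - a/2) / 10^6
= 329.7757 kN-m
phi*Mn = 0.9 * 329.7757 = 296.8 kN-m

296.8


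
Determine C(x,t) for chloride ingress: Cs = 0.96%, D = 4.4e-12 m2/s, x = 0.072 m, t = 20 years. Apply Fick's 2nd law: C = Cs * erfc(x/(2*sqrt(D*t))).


t_seconds = 20 * 365.25 * 24 * 3600 = 631152000.0 s
arg = 0.072 / (2 * sqrt(4.4e-12 * 631152000.0))
= 0.6831
erfc(0.6831) = 0.334
C = 0.96 * 0.334 = 0.3206%

0.3206


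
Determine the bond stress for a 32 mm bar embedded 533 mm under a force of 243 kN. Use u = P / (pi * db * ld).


u = P / (pi * db * ld)
= 243 * 1000 / (pi * 32 * 533)
= 4.535 MPa

4.535


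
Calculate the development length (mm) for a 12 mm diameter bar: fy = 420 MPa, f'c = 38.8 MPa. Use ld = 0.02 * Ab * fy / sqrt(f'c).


Ab = pi * 12^2 / 4 = 113.097 mm2
ld = 0.02 * 113.097 * 420 / sqrt(38.8)
= 152.5 mm

152.5


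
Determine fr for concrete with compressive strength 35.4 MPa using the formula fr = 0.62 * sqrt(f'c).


fr = 0.62 * sqrt(35.4)
= 3.689 MPa

3.689


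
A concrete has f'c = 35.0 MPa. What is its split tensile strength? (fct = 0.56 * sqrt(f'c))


fct = 0.56 * sqrt(35.0)
= 0.56 * 5.916
= 3.313 MPa

3.313


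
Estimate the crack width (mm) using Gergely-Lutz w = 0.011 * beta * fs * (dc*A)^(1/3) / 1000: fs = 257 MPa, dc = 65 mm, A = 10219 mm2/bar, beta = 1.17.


w = 0.011 * beta * fs * (dc * A)^(1/3) / 1000
= 0.011 * 1.17 * 257 * (65 * 10219)^(1/3) / 1000
= 0.289 mm

0.289


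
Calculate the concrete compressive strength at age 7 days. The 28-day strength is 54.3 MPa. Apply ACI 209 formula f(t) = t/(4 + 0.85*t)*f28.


f(7) = 7 / (4 + 0.85 * 7) * 54.3
= 7 / 9.95 * 54.3
= 38.2 MPa

38.2


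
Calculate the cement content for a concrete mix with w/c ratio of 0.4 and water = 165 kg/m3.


Cement = water / (w/c)
= 165 / 0.4
= 412.5 kg/m3

412.5


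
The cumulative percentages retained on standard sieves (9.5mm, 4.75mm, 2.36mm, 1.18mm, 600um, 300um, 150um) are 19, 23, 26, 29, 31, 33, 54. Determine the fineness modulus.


FM = sum(cumulative % retained) / 100
= 215 / 100
= 2.15

2.15


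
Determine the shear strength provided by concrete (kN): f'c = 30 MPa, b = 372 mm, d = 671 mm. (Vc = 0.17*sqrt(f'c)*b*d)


Vc = 0.17 * sqrt(30) * 372 * 671 / 1000
= 232.42 kN

232.42


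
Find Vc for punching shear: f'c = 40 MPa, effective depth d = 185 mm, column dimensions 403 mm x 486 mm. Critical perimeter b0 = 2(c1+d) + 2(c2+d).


b0 = 2*(403 + 185) + 2*(486 + 185) = 2518 mm
Vc = 0.33 * sqrt(40) * 2518 * 185 / 1000
= 972.24 kN

972.24


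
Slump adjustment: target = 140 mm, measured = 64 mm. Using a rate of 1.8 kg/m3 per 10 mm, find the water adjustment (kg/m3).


Difference = 140 - 64 = 76 mm
Water adjustment = 76 * 1.8 / 10 = 13.7 kg/m3

13.7


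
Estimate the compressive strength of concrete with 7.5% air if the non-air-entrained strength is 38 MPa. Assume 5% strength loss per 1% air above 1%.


Strength loss = (7.5 - 1) * 5 = 32.5%
f'c = 38 * (1 - 32.5/100)
= 25.65 MPa

25.65


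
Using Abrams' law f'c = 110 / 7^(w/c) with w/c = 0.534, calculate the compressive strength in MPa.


f'c = 110 / 7^0.534
= 110 / 2.827
= 38.91 MPa

38.91


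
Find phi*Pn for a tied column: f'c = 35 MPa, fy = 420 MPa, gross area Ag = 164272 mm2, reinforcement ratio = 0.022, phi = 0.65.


Ast = rho * Ag = 0.022 * 164272 = 3613.984 mm2
phi*Pn = 0.65 * 0.80 * (0.85 * 35 * (164272 - 3613.984) + 420 * 3613.984) / 1000
= 3274.67 kN

3274.67
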